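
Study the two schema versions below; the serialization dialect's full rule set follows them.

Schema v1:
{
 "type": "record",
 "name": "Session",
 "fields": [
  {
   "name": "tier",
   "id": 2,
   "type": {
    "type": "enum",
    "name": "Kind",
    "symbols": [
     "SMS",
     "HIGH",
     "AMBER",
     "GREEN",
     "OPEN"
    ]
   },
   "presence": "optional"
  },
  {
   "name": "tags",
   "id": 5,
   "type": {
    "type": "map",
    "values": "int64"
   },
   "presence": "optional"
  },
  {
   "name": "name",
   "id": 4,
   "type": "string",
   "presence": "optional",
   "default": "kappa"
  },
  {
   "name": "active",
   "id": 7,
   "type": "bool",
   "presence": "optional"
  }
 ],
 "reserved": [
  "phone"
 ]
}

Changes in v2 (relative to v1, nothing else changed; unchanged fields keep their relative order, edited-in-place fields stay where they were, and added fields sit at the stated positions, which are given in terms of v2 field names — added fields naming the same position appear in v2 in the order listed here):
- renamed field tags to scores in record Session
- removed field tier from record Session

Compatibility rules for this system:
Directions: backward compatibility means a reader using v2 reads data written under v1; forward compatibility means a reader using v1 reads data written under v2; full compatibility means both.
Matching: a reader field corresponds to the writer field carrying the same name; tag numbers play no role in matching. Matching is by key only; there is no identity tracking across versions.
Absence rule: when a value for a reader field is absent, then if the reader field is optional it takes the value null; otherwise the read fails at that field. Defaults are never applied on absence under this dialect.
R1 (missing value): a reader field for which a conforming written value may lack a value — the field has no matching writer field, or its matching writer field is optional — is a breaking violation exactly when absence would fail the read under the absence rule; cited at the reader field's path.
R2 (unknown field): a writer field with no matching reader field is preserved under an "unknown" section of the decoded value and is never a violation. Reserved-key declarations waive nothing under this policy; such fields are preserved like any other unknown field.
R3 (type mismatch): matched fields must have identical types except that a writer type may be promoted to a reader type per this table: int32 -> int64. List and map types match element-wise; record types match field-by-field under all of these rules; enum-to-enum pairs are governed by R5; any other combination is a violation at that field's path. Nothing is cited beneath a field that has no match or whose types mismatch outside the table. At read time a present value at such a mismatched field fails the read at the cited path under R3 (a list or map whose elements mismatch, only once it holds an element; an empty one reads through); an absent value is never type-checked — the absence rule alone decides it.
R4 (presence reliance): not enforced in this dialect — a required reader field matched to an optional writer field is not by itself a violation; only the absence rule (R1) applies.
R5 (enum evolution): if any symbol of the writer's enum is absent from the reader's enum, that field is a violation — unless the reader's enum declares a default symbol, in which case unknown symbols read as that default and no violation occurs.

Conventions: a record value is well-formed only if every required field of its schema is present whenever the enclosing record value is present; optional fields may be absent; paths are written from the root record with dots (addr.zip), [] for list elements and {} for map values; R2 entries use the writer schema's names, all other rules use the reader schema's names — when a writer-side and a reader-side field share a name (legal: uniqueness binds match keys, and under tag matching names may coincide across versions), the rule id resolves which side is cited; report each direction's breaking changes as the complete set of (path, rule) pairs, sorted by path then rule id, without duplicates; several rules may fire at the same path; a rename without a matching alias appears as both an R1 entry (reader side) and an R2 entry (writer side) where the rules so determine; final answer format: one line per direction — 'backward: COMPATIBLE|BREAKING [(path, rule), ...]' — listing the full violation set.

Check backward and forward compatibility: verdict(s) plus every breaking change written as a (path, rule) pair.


backward: COMPATIBLE []; forward: COMPATIBLE []

in Session below, arrows point writer -> reader
checking backward for Session: reader v2 against writer v1:
  no writer field matches reader scores
  name: string -> string, writer optional; from name
  active: bool -> bool, writer optional; from active
  writer field tier has no reader counterpart
  writer field tags has no reader counterpart
  => backward: COMPATIBLE
checking forward for Session: reader v1 against writer v2:
  no writer field matches reader tier
  no writer field matches reader tags
  name: string -> string, writer optional; from name
  active: bool -> bool, writer optional; from active
  writer field scores has no reader counterpart
  => forward: COMPATIBLE


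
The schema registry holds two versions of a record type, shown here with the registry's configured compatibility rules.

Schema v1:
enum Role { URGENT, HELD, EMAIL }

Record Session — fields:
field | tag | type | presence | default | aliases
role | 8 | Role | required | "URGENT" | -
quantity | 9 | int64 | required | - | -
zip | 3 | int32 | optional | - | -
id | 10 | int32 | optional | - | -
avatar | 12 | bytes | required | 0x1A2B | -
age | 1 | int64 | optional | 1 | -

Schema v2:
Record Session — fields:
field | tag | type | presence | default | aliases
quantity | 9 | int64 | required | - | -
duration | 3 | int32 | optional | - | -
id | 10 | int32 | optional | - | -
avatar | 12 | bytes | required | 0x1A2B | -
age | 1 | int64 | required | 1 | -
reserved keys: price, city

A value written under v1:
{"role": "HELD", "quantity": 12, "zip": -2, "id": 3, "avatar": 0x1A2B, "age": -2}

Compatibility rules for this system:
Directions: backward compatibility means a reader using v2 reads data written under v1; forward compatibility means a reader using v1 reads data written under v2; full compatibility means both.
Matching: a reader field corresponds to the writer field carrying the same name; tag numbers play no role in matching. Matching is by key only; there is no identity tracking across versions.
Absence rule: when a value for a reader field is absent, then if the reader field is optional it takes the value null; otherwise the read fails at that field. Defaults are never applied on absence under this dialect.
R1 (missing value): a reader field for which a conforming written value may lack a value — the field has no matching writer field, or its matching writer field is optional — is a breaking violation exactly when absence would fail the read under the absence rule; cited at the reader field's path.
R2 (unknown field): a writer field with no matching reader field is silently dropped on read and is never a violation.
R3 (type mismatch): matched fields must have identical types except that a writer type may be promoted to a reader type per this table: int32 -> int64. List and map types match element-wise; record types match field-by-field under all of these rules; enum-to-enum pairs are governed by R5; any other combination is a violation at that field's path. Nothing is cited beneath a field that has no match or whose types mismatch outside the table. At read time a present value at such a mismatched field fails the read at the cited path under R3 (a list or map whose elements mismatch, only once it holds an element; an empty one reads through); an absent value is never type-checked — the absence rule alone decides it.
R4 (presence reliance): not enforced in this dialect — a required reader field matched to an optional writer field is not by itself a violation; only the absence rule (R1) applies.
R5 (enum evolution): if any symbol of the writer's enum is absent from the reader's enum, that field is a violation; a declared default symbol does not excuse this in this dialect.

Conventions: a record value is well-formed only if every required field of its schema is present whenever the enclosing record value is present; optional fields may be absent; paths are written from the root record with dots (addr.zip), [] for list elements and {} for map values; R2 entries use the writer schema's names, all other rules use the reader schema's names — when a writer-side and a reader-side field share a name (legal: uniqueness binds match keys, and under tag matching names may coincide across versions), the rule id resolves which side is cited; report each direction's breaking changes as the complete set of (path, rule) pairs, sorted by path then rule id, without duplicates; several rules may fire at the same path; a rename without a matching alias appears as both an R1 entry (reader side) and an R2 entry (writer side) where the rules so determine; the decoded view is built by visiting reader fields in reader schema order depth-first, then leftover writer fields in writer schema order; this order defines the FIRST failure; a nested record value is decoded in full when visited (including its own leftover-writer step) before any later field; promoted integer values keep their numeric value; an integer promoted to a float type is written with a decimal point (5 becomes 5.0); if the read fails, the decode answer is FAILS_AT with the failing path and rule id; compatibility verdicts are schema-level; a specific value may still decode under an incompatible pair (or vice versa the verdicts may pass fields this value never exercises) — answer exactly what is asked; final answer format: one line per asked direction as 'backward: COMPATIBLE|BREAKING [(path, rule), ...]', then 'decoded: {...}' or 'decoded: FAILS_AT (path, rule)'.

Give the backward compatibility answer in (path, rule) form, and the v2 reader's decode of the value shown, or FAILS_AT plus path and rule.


in Session below, arrows point writer -> reader
checking backward for Session: reader v2 against writer v1:
  int64 -> int64, writer required: quantity aligns to quantity
  duration: no writer-side match
  int32 -> int32, writer optional: id aligns to id
  bytes -> bytes, writer required: avatar aligns to avatar
  int64 -> int64, writer optional: age aligns to age
  writer field role has no reader counterpart
  writer field zip has no reader counterpart
  breaking: (age, R1)
  backward on Session therefore BREAKING (1)
decode (reader v2):
  quantity := 12
  duration := null (missing; optional => null)
  id := 3
  avatar := 0x1A2B
  age := -2
  writer role: no reader field; dropped
  writer zip: no reader field; dropped
  => decoded: {"quantity": 12, "duration": null, "id": 3, "avatar": 0x1A2B, "age": -2}

backward: BREAKING [(age, R1)]; decoded: {"quantity": 12, "duration": null, "id": 3, "avatar": 0x1A2B, "age": -2}


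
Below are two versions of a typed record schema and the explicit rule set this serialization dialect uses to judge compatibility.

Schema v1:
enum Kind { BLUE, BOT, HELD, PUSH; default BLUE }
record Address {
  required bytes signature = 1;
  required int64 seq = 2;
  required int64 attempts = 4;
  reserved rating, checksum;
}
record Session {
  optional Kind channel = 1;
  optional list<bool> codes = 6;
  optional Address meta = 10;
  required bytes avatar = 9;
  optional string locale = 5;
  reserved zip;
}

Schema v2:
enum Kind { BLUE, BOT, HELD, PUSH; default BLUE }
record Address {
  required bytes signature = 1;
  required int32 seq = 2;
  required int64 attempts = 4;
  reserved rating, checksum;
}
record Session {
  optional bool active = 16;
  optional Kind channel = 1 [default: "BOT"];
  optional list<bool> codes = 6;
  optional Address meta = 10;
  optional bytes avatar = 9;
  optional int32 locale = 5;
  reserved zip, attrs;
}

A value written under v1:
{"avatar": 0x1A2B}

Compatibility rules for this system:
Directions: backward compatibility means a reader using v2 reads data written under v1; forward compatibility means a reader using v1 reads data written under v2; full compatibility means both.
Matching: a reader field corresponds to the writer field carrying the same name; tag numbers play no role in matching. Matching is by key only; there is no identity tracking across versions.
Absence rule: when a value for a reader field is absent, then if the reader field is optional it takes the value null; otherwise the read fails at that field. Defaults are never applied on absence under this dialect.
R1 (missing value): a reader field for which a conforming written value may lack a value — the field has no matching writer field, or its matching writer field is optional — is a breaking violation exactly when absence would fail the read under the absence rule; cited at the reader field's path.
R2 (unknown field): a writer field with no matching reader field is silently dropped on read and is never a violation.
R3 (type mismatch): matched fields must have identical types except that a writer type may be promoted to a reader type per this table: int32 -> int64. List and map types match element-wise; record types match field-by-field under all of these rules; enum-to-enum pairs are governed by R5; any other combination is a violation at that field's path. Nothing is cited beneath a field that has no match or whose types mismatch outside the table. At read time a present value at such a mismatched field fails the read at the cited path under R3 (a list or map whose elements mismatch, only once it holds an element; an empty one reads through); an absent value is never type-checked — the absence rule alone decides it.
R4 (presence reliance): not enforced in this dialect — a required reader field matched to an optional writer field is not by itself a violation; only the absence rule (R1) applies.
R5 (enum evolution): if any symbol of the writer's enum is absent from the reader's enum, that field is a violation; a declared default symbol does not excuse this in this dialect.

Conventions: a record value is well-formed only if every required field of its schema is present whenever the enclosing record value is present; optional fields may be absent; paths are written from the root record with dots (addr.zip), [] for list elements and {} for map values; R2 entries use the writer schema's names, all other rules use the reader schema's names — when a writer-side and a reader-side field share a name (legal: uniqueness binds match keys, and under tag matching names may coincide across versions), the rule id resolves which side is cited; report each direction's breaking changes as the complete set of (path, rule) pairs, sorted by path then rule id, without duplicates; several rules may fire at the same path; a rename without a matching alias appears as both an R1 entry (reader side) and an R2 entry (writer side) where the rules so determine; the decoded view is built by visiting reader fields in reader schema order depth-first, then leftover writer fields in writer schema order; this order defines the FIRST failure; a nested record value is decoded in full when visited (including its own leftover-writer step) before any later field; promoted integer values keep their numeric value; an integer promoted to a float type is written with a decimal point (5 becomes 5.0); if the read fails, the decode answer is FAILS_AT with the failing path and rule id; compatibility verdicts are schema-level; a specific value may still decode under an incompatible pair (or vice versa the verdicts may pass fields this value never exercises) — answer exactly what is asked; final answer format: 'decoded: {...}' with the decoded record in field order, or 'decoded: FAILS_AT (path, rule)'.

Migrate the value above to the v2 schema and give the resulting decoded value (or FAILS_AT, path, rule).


each type pair in Session: writer, then reader
decode (reader v2):
  active := null (missing; optional => null)
  channel := null (missing; optional => null)
  codes := null (missing; optional => null)
  meta := null (missing; optional => null)
  avatar := 0x1A2B
  locale := null (missing; optional => null)
  => decoded: {"active": null, "channel": null, "codes": null, "meta": null, "avatar": 0x1A2B, "locale": null}
the other Session changes do not affect what is asked:
  field locale in record Session: type string changed to int32 -> shifts the Session verdicts, not this decode
  field seq in record Address: type int64 changed to int32 -> shifts the Session verdicts, not this decode
  field avatar in record Session: required changed to optional -> shifts the Session verdicts, not this decode
  field channel in record Session: default set to "BOT" -> fires no rule on Session under this dialect and leaves the result unchanged

decoded: {"active": null, "channel": null, "codes": null, "meta": null, "avatar": 0x1A2B, "locale": null}


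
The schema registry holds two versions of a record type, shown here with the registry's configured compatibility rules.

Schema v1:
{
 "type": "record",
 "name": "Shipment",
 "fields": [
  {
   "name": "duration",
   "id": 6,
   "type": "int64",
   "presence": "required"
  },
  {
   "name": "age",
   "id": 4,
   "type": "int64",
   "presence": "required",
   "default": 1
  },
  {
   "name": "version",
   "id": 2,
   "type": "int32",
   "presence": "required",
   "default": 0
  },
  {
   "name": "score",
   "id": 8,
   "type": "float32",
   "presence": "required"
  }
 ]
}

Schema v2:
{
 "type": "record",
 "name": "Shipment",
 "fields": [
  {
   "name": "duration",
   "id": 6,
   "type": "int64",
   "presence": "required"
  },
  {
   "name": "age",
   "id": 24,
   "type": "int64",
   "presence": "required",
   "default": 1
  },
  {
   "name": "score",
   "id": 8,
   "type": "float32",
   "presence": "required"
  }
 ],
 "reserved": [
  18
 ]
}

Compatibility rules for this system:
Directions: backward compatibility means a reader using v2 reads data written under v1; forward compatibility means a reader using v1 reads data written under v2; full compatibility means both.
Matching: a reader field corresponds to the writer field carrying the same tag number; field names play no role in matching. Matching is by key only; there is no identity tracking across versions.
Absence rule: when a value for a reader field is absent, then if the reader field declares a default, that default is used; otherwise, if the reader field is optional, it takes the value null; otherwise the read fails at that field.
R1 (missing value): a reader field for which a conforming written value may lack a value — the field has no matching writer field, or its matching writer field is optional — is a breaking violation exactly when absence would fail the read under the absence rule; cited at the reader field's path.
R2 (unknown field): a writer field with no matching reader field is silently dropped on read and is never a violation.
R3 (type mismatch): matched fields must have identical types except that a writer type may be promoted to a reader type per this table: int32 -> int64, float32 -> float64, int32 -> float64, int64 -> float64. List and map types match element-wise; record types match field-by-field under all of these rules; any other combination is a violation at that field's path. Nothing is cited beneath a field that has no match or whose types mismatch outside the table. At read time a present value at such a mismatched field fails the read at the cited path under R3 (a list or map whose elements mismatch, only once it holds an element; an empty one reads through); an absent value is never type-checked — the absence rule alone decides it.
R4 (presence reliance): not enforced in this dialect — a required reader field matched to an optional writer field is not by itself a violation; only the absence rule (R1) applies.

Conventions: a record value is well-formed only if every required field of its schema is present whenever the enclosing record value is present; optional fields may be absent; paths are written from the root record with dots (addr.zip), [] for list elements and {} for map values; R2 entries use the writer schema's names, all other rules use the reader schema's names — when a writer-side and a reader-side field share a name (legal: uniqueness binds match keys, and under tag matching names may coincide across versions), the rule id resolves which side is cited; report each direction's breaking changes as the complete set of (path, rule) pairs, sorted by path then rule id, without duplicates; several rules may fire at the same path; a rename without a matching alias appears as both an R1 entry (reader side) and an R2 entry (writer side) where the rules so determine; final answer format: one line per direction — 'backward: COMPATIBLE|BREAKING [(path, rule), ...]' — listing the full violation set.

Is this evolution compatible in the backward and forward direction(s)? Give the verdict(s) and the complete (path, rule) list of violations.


backward: COMPATIBLE []; forward: COMPATIBLE []

in Shipment below, arrows point writer -> reader
backward on Shipment — v2 reading data written by v1:
  duration: paired with writer duration (int64 -> int64; writer required)
  no writer field matches reader age
  score: paired with writer score (float32 -> float32; writer required)
  leftover writer field: age
  leftover writer field: version
  nothing fires on Shipment: backward is COMPATIBLE
forward on Shipment — v1 reading data written by v2:
  duration: paired with writer duration (int64 -> int64; writer required)
  no writer field matches reader age
  no writer field matches reader version
  score: paired with writer score (float32 -> float32; writer required)
  leftover writer field: age
  nothing fires on Shipment: forward is COMPATIBLE


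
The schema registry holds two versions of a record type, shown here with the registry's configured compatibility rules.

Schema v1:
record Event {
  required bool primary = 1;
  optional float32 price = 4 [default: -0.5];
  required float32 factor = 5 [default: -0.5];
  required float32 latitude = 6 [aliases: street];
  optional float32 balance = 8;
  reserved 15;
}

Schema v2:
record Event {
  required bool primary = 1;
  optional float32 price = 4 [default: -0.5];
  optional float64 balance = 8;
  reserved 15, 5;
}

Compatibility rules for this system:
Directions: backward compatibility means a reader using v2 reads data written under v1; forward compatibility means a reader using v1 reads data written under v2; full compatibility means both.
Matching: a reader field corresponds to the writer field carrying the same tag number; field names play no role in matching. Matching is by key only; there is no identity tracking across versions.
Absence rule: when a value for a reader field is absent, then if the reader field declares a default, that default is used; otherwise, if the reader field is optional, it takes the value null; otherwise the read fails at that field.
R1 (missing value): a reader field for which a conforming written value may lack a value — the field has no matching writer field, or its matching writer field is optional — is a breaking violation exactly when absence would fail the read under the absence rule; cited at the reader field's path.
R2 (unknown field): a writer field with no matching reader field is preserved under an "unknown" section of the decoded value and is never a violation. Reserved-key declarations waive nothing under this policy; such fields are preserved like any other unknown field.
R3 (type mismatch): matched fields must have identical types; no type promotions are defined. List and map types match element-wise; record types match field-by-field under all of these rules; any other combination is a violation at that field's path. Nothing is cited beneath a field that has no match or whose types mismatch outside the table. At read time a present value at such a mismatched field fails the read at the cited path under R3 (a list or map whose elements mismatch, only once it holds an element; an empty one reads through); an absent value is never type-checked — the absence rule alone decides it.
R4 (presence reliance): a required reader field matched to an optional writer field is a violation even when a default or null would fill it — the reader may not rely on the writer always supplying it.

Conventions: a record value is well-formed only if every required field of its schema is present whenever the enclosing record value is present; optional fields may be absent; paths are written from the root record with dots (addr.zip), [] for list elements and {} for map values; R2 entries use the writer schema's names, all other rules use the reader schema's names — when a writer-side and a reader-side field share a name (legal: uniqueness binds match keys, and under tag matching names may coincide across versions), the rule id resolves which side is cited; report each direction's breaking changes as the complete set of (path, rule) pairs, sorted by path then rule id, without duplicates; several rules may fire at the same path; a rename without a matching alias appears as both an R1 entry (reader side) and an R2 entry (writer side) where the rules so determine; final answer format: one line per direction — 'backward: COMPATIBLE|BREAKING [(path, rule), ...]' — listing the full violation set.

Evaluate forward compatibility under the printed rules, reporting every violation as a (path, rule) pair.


each type pair in Event: writer, then reader
forward on Event — v1 reading data written by v2:
  bool -> bool, writer required: primary aligns to primary
  float32 -> float32, writer optional: price aligns to price
  factor: no writer-side match
  latitude: no writer-side match
  float64 -> float32, writer optional: balance aligns to balance
  violation R3 at balance
  violation R1 at latitude
  => forward verdict for Event: BREAKING, 2 violation(s)
diffs on Event not affecting the asked answer:
  removed field factor from record Event (its key 5 joins the reserved list) -> fires no rule on Event, leaving the asked answer as it is

forward: BREAKING [(balance, R3), (latitude, R1)]


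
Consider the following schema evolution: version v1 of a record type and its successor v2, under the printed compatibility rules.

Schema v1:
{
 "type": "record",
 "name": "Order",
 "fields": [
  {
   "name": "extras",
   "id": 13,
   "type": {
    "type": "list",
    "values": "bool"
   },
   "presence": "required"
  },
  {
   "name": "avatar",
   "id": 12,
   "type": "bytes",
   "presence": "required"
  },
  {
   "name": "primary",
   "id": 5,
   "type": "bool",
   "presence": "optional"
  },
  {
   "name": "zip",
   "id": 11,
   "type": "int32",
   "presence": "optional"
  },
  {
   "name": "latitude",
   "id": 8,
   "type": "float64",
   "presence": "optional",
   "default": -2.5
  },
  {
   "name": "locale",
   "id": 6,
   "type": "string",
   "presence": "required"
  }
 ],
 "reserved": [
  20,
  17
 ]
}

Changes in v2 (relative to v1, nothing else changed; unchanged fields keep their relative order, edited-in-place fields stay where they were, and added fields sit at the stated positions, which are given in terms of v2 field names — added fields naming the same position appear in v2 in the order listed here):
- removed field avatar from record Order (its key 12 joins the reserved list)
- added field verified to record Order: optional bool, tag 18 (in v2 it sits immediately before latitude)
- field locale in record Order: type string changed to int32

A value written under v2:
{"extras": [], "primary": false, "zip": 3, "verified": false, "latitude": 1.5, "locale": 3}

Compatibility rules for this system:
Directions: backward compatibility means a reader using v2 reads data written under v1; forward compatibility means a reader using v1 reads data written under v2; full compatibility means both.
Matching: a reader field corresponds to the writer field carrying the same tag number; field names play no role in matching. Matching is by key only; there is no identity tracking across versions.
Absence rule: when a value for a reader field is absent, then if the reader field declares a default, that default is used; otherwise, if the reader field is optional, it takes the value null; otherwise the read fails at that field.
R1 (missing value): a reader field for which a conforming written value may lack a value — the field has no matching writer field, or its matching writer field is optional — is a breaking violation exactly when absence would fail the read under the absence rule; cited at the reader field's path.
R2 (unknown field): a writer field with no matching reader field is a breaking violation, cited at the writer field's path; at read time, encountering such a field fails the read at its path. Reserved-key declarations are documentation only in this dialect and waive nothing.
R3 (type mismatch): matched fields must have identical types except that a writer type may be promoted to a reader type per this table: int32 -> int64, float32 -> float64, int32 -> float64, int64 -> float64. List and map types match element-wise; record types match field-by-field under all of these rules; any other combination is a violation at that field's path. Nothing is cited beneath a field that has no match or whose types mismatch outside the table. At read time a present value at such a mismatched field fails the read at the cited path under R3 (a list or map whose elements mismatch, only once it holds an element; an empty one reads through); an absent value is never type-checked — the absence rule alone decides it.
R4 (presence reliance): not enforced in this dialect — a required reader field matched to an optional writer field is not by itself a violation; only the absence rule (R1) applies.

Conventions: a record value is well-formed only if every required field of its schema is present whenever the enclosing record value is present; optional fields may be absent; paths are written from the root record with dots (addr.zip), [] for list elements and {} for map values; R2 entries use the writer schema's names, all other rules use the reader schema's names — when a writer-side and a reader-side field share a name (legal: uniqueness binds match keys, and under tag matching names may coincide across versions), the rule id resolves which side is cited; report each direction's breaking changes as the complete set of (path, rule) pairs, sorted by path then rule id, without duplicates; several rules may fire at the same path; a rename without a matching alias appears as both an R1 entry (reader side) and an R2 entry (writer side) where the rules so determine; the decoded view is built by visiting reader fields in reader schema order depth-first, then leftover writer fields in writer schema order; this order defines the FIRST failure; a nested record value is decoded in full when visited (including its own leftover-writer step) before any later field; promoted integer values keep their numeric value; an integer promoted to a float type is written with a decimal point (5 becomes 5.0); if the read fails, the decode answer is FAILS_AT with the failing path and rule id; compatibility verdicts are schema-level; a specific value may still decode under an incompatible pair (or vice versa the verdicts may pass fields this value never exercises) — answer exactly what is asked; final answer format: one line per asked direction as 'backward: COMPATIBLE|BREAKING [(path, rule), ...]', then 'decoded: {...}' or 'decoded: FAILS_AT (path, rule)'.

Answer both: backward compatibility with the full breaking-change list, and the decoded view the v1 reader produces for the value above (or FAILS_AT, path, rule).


backward: BREAKING [(avatar, R2), (locale, R3)]; decoded: FAILS_AT (avatar, R1)

each type pair in Order: writer, then reader
backward for Order (reader v2, writer v1):
  list<bool> -> list<bool>, writer required: extras aligns to extras
  bool -> bool, writer optional: primary aligns to primary
  int32 -> int32, writer optional: zip aligns to zip
  no writer field matches reader verified
  float64 -> float64, writer optional: latitude aligns to latitude
  string -> int32, writer required: locale aligns to locale
  leftover writer field: avatar
  rule R2 violated at avatar
  rule R3 violated at locale
  => 2 violation(s): backward is BREAKING for Order
migrating the Order value to v1:
  extras := []
  read fails at avatar under R1 (no fill)
  => FAILS_AT (avatar, R1)
checking off the Order differences that do not matter here:
  added field verified to record Order: optional bool, tag 18 (in v2 it sits immediately before latitude) -> affects forward compatibility only, which is not asked


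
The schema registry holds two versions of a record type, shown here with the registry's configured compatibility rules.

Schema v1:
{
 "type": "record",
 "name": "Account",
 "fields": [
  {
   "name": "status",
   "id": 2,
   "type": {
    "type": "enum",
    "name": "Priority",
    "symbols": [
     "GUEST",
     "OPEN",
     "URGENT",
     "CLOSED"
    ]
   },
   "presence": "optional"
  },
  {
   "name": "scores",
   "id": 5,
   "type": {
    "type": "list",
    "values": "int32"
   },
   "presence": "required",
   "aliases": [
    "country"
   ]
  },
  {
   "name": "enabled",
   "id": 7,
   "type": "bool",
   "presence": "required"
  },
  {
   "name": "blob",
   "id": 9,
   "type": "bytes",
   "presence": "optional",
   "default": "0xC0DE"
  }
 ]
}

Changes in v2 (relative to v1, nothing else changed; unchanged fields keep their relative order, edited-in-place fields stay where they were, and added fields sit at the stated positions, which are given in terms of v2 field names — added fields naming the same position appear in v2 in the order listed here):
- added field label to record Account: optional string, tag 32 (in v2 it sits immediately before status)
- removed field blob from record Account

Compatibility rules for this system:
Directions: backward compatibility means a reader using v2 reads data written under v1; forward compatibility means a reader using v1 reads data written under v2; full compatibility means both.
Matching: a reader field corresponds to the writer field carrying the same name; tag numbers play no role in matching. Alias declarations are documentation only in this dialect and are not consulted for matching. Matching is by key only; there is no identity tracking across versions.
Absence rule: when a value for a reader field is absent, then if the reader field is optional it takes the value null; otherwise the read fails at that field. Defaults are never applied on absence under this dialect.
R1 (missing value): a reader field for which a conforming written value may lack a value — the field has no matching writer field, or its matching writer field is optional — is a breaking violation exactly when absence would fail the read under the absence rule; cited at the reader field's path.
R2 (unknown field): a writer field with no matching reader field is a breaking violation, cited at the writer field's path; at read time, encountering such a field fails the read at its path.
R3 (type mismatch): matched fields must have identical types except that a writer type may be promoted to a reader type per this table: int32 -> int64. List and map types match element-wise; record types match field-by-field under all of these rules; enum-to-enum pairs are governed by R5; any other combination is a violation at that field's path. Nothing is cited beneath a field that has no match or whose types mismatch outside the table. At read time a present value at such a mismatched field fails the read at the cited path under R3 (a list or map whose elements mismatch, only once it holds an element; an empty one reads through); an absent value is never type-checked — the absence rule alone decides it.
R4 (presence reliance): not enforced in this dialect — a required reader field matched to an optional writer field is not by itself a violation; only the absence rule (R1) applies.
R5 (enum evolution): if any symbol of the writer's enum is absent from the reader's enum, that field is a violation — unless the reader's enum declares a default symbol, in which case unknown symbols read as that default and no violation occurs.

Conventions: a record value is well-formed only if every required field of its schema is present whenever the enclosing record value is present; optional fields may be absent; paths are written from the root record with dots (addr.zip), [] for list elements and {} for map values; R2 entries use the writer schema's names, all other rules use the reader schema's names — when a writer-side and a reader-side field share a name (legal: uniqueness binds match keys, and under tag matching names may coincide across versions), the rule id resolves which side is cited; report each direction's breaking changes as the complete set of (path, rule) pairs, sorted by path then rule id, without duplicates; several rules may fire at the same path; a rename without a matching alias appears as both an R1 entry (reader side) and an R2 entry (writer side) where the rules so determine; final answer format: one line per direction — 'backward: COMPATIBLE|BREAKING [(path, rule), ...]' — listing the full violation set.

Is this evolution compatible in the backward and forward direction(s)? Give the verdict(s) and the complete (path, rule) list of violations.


the writer's type comes first in each Account pair
backward analysis of Account with v2 as reader and v1 as writer:
  label has no writer counterpart
  status: paired with writer status (Priority -> Priority; writer optional)
  scores: paired with writer scores (list<int32> -> list<int32>; writer required)
  enabled: paired with writer enabled (bool -> bool; writer required)
  writer blob: unknown to reader
  rule R2 violated at blob
  => backward: BREAKING (1)
forward analysis of Account with v1 as reader and v2 as writer:
  status: paired with writer status (Priority -> Priority; writer optional)
  scores: paired with writer scores (list<int32> -> list<int32>; writer required)
  enabled: paired with writer enabled (bool -> bool; writer required)
  blob has no writer counterpart
  writer label: unknown to reader
  rule R2 violated at label
  => forward: BREAKING (1)

backward: BREAKING [(blob, R2)]; forward: BREAKING [(label, R2)]


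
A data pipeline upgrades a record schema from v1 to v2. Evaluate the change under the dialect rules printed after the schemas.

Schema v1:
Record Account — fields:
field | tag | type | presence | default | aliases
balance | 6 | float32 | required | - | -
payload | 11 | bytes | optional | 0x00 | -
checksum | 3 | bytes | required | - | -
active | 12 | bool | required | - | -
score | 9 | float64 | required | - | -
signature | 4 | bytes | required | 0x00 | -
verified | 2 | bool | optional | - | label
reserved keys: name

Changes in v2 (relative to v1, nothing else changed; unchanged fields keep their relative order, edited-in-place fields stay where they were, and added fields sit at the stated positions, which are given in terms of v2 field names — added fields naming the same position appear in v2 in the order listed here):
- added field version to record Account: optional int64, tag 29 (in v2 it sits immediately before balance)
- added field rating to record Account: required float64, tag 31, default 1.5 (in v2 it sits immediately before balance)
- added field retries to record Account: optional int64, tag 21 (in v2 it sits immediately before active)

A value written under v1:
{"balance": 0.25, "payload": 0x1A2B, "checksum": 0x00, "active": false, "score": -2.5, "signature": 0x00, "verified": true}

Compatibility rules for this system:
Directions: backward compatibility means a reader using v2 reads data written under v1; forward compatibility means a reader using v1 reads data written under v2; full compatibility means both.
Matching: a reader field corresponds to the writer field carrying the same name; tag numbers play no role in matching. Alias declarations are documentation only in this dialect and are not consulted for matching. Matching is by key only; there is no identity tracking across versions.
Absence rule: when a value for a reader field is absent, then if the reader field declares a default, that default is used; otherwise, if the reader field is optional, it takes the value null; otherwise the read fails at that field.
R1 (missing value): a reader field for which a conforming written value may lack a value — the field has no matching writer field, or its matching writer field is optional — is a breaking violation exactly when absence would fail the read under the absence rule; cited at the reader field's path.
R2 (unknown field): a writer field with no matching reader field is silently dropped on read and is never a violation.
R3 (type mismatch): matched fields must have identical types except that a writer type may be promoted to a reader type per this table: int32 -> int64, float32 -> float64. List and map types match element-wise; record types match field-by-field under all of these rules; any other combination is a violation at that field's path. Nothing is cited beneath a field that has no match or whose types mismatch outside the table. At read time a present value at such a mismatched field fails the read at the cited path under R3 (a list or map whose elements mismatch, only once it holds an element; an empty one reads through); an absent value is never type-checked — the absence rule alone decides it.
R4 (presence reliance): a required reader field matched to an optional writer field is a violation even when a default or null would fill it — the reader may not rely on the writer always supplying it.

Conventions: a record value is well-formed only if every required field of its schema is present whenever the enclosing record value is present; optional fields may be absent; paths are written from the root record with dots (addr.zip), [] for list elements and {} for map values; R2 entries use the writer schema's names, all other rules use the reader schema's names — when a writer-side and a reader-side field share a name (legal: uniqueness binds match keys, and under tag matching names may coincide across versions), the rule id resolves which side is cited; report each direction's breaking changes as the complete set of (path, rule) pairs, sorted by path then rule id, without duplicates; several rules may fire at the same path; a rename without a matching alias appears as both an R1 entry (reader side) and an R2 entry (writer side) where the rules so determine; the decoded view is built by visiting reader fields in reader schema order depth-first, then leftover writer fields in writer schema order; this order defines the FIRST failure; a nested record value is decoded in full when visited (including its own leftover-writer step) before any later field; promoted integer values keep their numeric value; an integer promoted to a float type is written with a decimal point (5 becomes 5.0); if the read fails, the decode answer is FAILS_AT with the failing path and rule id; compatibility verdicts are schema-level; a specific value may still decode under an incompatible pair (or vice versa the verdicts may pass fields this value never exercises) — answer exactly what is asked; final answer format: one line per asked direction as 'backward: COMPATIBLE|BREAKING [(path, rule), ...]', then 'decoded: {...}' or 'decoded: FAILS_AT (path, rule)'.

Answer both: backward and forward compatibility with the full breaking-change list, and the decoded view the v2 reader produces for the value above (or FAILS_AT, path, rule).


backward: COMPATIBLE []; forward: COMPATIBLE []; decoded: {"version": null, "rating": 1.5, "balance": 0.25, "payload": 0x1A2B, "checksum": 0x00, "retries": null, "active": false, "score": -2.5, "signature": 0x00, "verified": true}

in Account below, arrows point writer -> reader
backward pass over Account, reader schema v2, writer schema v1:
  no writer field matches reader version
  no writer field matches reader rating
  balance: paired with writer balance (float32 -> float32; writer required)
  payload: paired with writer payload (bytes -> bytes; writer optional)
  checksum: paired with writer checksum (bytes -> bytes; writer required)
  no writer field matches reader retries
  active: paired with writer active (bool -> bool; writer required)
  score: paired with writer score (float64 -> float64; writer required)
  signature: paired with writer signature (bytes -> bytes; writer required)
  verified: paired with writer verified (bool -> bool; writer optional)
  => backward verdict for Account: COMPATIBLE, no violations
forward pass over Account, reader schema v1, writer schema v2:
  balance: paired with writer balance (float32 -> float32; writer required)
  payload: paired with writer payload (bytes -> bytes; writer optional)
  checksum: paired with writer checksum (bytes -> bytes; writer required)
  active: paired with writer active (bool -> bool; writer required)
  score: paired with writer score (float64 -> float64; writer required)
  signature: paired with writer signature (bytes -> bytes; writer required)
  verified: paired with writer verified (bool -> bool; writer optional)
  writer version: unknown to reader
  writer rating: unknown to reader
  writer retries: unknown to reader
  => forward verdict for Account: COMPATIBLE, no violations
decode (reader v2):
  version := null (absent, optional -> null)
  rating := 1.5 (absent -> default)
  balance := 0.25
  payload := 0x1A2B
  checksum := 0x00
  retries := null (absent, optional -> null)
  active := false
  score := -2.5
  signature := 0x00
  verified := true
  => decoded: {"version": null, "rating": 1.5, "balance": 0.25, "payload": 0x1A2B, "checksum": 0x00, "retries": null, "active": false, "score": -2.5, "signature": 0x00, "verified": true}
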